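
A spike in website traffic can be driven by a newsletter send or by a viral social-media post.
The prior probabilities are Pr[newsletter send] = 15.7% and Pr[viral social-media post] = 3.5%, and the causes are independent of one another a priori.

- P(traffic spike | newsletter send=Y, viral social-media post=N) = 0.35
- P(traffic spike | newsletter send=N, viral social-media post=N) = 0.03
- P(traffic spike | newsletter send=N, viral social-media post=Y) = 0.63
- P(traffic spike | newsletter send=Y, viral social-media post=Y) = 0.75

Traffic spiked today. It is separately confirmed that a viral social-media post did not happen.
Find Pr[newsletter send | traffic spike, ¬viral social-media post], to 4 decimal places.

By total probability over both values of newsletter send:
  P(traffic spike | ¬viral social-media post) = 0.03·0.843 + 0.35·0.157
        = 0.025290 + 0.054950 = 0.080240
Keeping only the newsletter send-present terms gives 0.054950, so
  P(newsletter send | traffic spike, ¬viral social-media post) = 0.054950 / 0.080240 ≈ 0.6848

Pr[newsletter send | traffic spike, ¬viral social-media post] ≈ 0.6848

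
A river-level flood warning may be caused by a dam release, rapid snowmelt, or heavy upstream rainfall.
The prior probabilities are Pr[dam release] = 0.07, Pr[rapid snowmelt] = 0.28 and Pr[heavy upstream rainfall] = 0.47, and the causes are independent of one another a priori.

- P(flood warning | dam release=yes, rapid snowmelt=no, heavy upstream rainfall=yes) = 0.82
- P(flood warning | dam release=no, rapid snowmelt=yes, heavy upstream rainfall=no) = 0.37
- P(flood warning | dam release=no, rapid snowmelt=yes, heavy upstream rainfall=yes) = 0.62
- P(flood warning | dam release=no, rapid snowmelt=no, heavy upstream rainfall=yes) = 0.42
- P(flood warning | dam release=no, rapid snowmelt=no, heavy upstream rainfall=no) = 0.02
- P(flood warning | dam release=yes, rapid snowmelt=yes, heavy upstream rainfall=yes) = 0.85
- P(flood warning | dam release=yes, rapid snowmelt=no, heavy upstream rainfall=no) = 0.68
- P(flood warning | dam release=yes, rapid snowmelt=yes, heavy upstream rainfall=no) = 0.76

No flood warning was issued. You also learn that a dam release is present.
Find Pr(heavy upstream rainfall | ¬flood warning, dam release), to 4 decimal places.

P(¬flood warning | dam release) = 0.32·0.72·0.53 + 0.18·0.72·0.47 + 0.24·0.28·0.53 + 0.15·0.28·0.47 = 0.122112 + 0.060912 + 0.035616 + 0.019740 = 0.238380
Restricting to configurations with heavy upstream rainfall present: 0.060912 + 0.019740 = 0.080652.
So P(heavy upstream rainfall | ¬flood warning, dam release) = 0.080652/0.238380 ≈ 0.3383.

Pr(heavy upstream rainfall | ¬flood warning, dam release) ≈ 0.3383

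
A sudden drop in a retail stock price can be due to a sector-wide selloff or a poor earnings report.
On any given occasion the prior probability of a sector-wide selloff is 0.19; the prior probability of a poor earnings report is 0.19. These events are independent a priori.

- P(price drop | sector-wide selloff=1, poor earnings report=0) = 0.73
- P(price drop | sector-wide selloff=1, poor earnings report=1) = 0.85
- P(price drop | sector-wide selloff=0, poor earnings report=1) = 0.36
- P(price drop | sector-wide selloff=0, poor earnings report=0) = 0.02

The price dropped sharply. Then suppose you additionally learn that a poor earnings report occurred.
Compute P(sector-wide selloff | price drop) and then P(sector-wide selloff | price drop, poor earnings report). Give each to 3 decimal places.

P(price drop) = 0.02*0.81*0.81 + 0.36*0.81*0.19 + 0.73*0.19*0.81 + 0.85*0.19*0.19 = 0.013122 + 0.055404 + 0.112347 + 0.030685 = 0.211558
The sector-wide selloff-present share is 0.112347 + 0.030685 = 0.143032.
So P(sector-wide selloff | price drop) = 0.143032/0.211558 ≈ 0.676.

With the extra evidence:
For the numerator, keep only sector-wide selloff=true terms: 0.85*0.19 = 0.161500
Normalizer over all consistent configurations: 0.36*0.81 + 0.85*0.19 = 0.453100
Posterior = 0.161500 / 0.453100 ≈ 0.356

P(sector-wide selloff | price drop) ≈ 0.676; P(sector-wide selloff | price drop, poor earnings report) ≈ 0.356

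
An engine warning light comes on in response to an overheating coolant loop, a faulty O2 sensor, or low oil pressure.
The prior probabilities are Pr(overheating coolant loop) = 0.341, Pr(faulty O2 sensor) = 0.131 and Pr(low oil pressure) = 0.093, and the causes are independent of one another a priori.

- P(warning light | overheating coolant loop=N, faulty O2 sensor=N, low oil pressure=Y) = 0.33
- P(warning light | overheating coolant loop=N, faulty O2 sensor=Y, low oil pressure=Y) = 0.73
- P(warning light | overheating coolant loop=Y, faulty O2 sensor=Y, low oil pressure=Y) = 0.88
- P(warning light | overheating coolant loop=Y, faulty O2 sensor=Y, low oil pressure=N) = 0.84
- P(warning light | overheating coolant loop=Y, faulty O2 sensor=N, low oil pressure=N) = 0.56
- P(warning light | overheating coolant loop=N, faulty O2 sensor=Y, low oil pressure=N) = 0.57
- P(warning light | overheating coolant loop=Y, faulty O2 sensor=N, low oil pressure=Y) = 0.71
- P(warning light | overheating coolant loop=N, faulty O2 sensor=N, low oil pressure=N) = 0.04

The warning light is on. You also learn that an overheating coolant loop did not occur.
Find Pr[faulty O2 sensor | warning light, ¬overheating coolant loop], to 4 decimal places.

Pr[faulty O2 sensor | warning light, ¬overheating coolant loop] ≈ 0.5683

By total probability over the 4 (faulty O2 sensor, low oil pressure) configurations:
  P(warning light | ¬overheating coolant loop) = 0.04*0.869*0.907 + 0.33*0.869*0.093 + 0.57*0.131*0.907 + 0.73*0.131*0.093
        = 0.031527 + 0.026670 + 0.067726 + 0.008894 = 0.134817
Configurations with faulty O2 sensor contribute 0.076620, so
  P(faulty O2 sensor | warning light, ¬overheating coolant loop) = 0.076620 / 0.134817 ≈ 0.5683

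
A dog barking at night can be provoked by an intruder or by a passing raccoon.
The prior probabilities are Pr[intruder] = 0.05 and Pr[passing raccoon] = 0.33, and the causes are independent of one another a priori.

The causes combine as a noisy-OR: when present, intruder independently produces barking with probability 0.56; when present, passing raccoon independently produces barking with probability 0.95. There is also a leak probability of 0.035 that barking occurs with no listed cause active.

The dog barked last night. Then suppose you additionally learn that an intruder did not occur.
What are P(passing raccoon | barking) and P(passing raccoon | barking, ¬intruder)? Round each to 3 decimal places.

P(passing raccoon | barking) ≈ 0.883; P(passing raccoon | barking, ¬intruder) ≈ 0.931

Under noisy-OR, P(barking | causes) = 1 − (1−0.035)·∏(1−qᵢ) over the active causes.
Enumerate the 4 (intruder, passing raccoon) configurations and weight by the priors:
  P(barking) = 0.035*0.95*0.67 + 0.95175*0.95*0.33 + 0.5754*0.05*0.67 + 0.97877*0.05*0.33
        = 0.022278 + 0.298374 + 0.019276 + 0.016150 = 0.356078
The terms with passing raccoon present sum to 0.314524, so
  P(passing raccoon | barking) = 0.314524 / 0.356078 ≈ 0.883

Now condition on the additional information:
P(barking | ¬intruder) = 0.035×0.67 + 0.95175×0.33 = 0.023450 + 0.314078 = 0.337528
Restricting to configurations with passing raccoon present: 0.95175×0.33 = 0.314078.
So P(passing raccoon | barking, ¬intruder) = 0.314078/0.337528 ≈ 0.931.
With intruder excluded, passing raccoon must carry more of the explanatory weight for the barking.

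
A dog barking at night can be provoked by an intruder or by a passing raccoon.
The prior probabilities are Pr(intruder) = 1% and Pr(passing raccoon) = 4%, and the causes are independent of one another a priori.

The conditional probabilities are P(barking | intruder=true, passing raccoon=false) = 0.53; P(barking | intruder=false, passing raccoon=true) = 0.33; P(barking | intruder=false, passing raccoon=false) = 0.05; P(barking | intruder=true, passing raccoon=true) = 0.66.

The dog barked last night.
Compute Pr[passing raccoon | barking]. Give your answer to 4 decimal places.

Enumerate the 4 (intruder, passing raccoon) configurations and weight by the priors:
  P(barking) = 0.05×0.99×0.96 + 0.33×0.99×0.04 + 0.53×0.01×0.96 + 0.66×0.01×0.04
        = 0.047520 + 0.013068 + 0.005088 + 0.000264 = 0.065940
Configurations with passing raccoon contribute 0.013332, so
  P(passing raccoon | barking) = 0.013332 / 0.065940 ≈ 0.2022

Pr[passing raccoon | barking] ≈ 0.2022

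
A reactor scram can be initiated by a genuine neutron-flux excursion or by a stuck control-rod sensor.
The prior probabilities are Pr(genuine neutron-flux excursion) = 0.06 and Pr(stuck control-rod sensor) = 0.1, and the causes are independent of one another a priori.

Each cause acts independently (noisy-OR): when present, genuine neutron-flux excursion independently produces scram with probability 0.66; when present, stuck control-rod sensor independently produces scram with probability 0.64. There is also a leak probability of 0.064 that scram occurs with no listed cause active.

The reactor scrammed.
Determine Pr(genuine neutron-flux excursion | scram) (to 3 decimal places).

Pr(genuine neutron-flux excursion | scram) ≈ 0.266

Under noisy-OR, P(scram | causes) = 1 − (1−0.064)·∏(1−qᵢ) over the active causes.
Weight on genuine neutron-flux excursion=true, given the evidence: 0.036815 + 0.005313 = 0.042128
Denominator P(scram): 0.064*0.94*0.9 + 0.66304*0.94*0.1 + 0.68176*0.06*0.9 + 0.885434*0.06*0.1 = 0.158598
P(genuine neutron-flux excursion | scram) = 0.042128/0.158598 ≈ 0.266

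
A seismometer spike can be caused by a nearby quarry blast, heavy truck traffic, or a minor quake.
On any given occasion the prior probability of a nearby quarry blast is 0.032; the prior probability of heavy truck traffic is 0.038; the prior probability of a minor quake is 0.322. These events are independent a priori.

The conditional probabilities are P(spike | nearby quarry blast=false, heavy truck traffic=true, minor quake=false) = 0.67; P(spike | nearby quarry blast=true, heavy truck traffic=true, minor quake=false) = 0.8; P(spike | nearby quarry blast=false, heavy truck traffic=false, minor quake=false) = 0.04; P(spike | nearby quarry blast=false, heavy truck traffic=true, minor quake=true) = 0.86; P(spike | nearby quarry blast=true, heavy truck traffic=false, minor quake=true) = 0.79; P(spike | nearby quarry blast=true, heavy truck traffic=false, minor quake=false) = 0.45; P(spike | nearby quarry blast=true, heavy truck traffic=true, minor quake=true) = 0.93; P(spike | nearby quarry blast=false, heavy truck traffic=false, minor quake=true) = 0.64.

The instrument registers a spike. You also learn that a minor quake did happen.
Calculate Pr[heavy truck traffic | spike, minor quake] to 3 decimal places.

Enumerate the 4 (nearby quarry blast, heavy truck traffic) configurations and weight by the priors:
  P(spike | minor quake) = 0.64*0.968*0.962 + 0.86*0.968*0.038 + 0.79*0.032*0.962 + 0.93*0.032*0.038
        = 0.595978 + 0.031634 + 0.024319 + 0.001131 = 0.653062
The terms with heavy truck traffic present sum to 0.032765, so
  P(heavy truck traffic | spike, minor quake) = 0.032765 / 0.653062 ≈ 0.050

Pr[heavy truck traffic | spike, minor quake] ≈ 0.050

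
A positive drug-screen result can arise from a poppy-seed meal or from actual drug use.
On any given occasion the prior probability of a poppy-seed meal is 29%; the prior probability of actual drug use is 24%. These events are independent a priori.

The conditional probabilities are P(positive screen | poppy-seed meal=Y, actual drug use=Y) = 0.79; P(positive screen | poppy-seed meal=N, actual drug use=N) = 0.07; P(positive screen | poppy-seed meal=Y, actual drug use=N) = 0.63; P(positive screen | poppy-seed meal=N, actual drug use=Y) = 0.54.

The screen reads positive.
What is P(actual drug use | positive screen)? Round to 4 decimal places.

Numerator (weight on configurations with actual drug use): 0.092016 + 0.054984 = 0.147000
The normalizing constant is 0.07×0.71×0.76 + 0.54×0.71×0.24 + 0.63×0.29×0.76 + 0.79×0.29×0.24 = 0.323624
Posterior = 0.147000 / 0.323624 ≈ 0.4542

P(actual drug use | positive screen) ≈ 0.4542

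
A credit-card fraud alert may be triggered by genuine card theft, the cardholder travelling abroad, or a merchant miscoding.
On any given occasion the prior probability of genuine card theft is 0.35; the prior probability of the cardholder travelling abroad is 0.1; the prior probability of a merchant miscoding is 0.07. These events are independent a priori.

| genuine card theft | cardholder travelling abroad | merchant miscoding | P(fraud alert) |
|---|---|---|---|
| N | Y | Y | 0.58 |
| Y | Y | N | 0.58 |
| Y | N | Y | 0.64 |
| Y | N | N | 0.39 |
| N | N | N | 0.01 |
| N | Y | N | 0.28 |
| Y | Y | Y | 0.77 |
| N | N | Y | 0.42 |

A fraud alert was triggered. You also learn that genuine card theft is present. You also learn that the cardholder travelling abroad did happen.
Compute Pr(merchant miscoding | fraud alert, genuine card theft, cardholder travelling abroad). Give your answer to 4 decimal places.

Pr(merchant miscoding | fraud alert, genuine card theft, cardholder travelling abroad) ≈ 0.0908

P(fraud alert | genuine card theft, cardholder travelling abroad) = 0.58×0.93 + 0.77×0.07 = 0.539400 + 0.053900 = 0.593300
Of this, 0.053900 comes from 0.77×0.07 (the merchant miscoding=true cases).
Hence the posterior is 0.053900/0.593300 ≈ 0.0908.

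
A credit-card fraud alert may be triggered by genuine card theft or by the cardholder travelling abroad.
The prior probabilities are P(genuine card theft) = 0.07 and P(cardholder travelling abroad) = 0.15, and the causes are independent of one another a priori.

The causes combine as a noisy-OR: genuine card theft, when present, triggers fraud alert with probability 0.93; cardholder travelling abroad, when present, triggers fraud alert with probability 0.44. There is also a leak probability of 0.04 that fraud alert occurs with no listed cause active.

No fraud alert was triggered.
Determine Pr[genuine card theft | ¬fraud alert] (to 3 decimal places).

Pr[genuine card theft | ¬fraud alert] ≈ 0.005

Under noisy-OR, P(fraud alert | causes) = 1 − (1−0.04)·∏(1−qᵢ) over the active causes.
Weight on genuine card theft=true, given the evidence: 0.003998 + 0.000395 = 0.004393
The normalizing constant is 0.96*0.93*0.85 + 0.5376*0.93*0.15 + 0.0672*0.07*0.85 + 0.037632*0.07*0.15 = 0.838268
P(genuine card theft | ¬fraud alert) = 0.004393/0.838268 ≈ 0.005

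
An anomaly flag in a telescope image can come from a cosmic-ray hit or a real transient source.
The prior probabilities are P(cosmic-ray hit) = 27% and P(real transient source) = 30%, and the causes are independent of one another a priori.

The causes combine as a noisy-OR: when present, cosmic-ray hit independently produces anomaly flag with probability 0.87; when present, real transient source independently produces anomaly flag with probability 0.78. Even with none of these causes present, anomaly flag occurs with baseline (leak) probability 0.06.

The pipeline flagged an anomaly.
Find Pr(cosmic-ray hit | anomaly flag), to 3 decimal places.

Pr(cosmic-ray hit | anomaly flag) ≈ 0.545

Under noisy-OR, P(anomaly flag | causes) = 1 − (1−0.06)·∏(1−qᵢ) over the active causes.
By total probability over the 4 (cosmic-ray hit, real transient source) configurations:
  P(anomaly flag) = 0.06*0.73*0.7 + 0.7932*0.73*0.3 + 0.8778*0.27*0.7 + 0.973116*0.27*0.3
        = 0.030660 + 0.173711 + 0.165904 + 0.078822 = 0.449097
Configurations with cosmic-ray hit contribute 0.244726, so
  P(cosmic-ray hit | anomaly flag) = 0.244726 / 0.449097 ≈ 0.545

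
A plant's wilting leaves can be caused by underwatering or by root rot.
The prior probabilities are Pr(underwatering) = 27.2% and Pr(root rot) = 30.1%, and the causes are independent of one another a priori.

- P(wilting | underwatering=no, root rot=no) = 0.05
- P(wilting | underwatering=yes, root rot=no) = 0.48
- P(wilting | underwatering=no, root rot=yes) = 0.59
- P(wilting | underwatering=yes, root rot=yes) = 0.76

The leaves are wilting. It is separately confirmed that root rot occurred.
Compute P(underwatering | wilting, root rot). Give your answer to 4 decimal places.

P(underwatering | wilting, root rot) ≈ 0.3249

By total probability over both values of underwatering:
  P(wilting | root rot) = 0.59·0.728 + 0.76·0.272
        = 0.429520 + 0.206720 = 0.636240
Configurations with underwatering contribute 0.206720, so
  P(underwatering | wilting, root rot) = 0.206720 / 0.636240 ≈ 0.3249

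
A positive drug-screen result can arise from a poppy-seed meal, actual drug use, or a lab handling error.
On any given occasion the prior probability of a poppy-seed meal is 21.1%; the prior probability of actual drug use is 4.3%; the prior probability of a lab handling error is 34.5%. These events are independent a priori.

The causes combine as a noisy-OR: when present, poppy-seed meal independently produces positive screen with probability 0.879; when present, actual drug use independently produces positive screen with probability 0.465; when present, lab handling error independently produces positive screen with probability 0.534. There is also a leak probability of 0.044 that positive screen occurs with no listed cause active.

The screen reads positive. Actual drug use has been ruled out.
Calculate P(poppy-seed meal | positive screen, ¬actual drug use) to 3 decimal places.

P(poppy-seed meal | positive screen, ¬actual drug use) ≈ 0.524

Under noisy-OR, P(positive screen | causes) = 1 − (1−0.044)·∏(1−qᵢ) over the active causes.
P(positive screen | ¬actual drug use) = 0.044*0.789*0.655 + 0.554504*0.789*0.345 + 0.884324*0.211*0.655 + 0.946095*0.211*0.345 = 0.022739 + 0.150939 + 0.122218 + 0.068871 = 0.364767
Of this, 0.191089 comes from 0.122218 + 0.068871 (the poppy-seed meal=true cases).
So P(poppy-seed meal | positive screen, ¬actual drug use) = 0.191089/0.364767 ≈ 0.524.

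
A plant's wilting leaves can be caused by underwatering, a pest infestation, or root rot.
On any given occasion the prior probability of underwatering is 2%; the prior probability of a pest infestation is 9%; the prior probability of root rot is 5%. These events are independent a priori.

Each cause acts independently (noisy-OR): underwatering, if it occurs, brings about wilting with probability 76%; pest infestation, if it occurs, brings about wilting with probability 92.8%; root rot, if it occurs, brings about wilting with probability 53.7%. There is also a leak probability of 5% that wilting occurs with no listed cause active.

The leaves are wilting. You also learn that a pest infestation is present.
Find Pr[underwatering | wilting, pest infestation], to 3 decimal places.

Pr[underwatering | wilting, pest infestation] ≈ 0.021

Under noisy-OR, P(wilting | causes) = 1 − (1−0.05)·∏(1−qᵢ) over the active causes.
Enumerate the 4 (underwatering, root rot) configurations and weight by the priors:
  P(wilting | pest infestation) = 0.9316×0.98×0.95 + 0.968331×0.98×0.05 + 0.983584×0.02×0.95 + 0.992399×0.02×0.05
        = 0.867320 + 0.047448 + 0.018688 + 0.000992 = 0.934448
Configurations with underwatering contribute 0.019680, so
  P(underwatering | wilting, pest infestation) = 0.019680 / 0.934448 ≈ 0.021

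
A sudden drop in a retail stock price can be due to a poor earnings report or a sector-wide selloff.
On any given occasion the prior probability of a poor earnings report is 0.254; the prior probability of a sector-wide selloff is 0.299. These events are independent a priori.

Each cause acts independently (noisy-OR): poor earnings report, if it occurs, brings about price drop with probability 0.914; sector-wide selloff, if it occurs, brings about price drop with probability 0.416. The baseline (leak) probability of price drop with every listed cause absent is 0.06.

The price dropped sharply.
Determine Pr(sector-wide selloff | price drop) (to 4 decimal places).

Under noisy-OR, P(price drop | causes) = 1 − (1−0.06)·∏(1−qᵢ) over the active causes.
Sum P(price drop|·) weighted by the priors over the 4 (poor earnings report, sector-wide selloff) configurations:
  P(price drop) = 0.06×0.746×0.701 + 0.45104×0.746×0.299 + 0.91916×0.254×0.701 + 0.952789×0.254×0.299
        = 0.031377 + 0.100606 + 0.163660 + 0.072361 = 0.368004
The terms with sector-wide selloff present sum to 0.172967, so
  P(sector-wide selloff | price drop) = 0.172967 / 0.368004 ≈ 0.4700

Pr(sector-wide selloff | price drop) ≈ 0.4700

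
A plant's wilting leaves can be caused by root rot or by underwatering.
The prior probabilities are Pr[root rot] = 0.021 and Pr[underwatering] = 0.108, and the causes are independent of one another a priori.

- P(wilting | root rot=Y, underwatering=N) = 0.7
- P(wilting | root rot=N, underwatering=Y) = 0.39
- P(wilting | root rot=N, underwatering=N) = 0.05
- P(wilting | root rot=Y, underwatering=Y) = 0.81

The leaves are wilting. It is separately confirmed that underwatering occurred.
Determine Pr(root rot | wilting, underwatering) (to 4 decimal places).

Pr(root rot | wilting, underwatering) ≈ 0.0427

Numerator (weight on configurations with root rot): 0.81×0.021 = 0.017010
Normalizer over all consistent configurations: 0.39×0.979 + 0.81×0.021 = 0.398820
P(root rot | wilting, underwatering) = 0.017010/0.398820 ≈ 0.0427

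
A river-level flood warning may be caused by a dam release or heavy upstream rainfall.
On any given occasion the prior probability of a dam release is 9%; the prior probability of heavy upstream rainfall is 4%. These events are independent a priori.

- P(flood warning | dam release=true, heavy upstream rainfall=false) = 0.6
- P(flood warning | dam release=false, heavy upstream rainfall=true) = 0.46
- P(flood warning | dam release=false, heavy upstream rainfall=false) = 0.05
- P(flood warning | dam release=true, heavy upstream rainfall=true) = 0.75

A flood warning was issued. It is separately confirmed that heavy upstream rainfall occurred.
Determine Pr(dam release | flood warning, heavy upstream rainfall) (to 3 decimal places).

P(flood warning | heavy upstream rainfall) = 0.46×0.91 + 0.75×0.09 = 0.418600 + 0.067500 = 0.486100
Restricting to configurations with dam release present: 0.75×0.09 = 0.067500.
P(dam release | flood warning, heavy upstream rainfall) = 0.067500 / 0.486100 ≈ 0.139

Pr(dam release | flood warning, heavy upstream rainfall) ≈ 0.139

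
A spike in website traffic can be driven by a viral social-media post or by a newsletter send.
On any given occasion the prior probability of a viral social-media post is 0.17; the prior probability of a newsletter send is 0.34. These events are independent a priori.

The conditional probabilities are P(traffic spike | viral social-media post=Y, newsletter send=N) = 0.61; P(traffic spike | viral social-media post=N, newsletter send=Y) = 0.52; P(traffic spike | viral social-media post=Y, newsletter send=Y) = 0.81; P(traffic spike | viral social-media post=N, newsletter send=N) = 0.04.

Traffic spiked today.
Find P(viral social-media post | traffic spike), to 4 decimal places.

P(viral social-media post | traffic spike) ≈ 0.4060

Enumerate the 4 (viral social-media post, newsletter send) configurations and weight by the priors:
  P(traffic spike) = 0.04*0.83*0.66 + 0.52*0.83*0.34 + 0.61*0.17*0.66 + 0.81*0.17*0.34
        = 0.021912 + 0.146744 + 0.068442 + 0.046818 = 0.283916
The terms with viral social-media post present sum to 0.115260, so
  P(viral social-media post | traffic spike) = 0.115260 / 0.283916 ≈ 0.4060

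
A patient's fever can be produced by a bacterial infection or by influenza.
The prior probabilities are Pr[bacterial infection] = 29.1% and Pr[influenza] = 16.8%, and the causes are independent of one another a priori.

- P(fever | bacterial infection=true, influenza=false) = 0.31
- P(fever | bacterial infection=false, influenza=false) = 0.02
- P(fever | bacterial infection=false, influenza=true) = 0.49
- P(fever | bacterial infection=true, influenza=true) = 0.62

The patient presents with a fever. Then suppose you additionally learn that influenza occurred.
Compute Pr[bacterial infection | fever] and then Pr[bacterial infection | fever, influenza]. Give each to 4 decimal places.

P(fever) = 0.02*0.709*0.832 + 0.49*0.709*0.168 + 0.31*0.291*0.832 + 0.62*0.291*0.168 = 0.011798 + 0.058365 + 0.075055 + 0.030311 = 0.175529
Restricting to configurations with bacterial infection present: 0.075055 + 0.030311 = 0.105366.
So P(bacterial infection | fever) = 0.105366/0.175529 ≈ 0.6003.

Now also conditioning on influenza=true:
For the numerator, keep only bacterial infection=true terms: 0.62×0.291 = 0.180420
Normalizer over all consistent configurations: 0.49×0.709 + 0.62×0.291 = 0.527830
Posterior = 0.180420 / 0.527830 ≈ 0.3418
This is intercausal reasoning (explaining away): once influenza accounts for the fever, bacterial infection becomes less likely.

Pr[bacterial infection | fever] ≈ 0.6003; Pr[bacterial infection | fever, influenza] ≈ 0.3418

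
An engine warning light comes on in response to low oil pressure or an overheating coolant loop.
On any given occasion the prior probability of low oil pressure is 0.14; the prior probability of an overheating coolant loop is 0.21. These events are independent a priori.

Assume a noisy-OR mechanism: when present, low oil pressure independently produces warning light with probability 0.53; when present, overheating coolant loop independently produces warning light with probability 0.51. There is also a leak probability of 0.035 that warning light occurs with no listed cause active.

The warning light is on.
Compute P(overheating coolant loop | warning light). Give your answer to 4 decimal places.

Under noisy-OR, P(warning light | causes) = 1 − (1−0.035)·∏(1−qᵢ) over the active causes.
P(warning light) = 0.035*0.86*0.79 + 0.52715*0.86*0.21 + 0.54645*0.14*0.79 + 0.777761*0.14*0.21 = 0.023779 + 0.095203 + 0.060437 + 0.022866 = 0.202285
The overheating coolant loop-present share is 0.095203 + 0.022866 = 0.118069.
So P(overheating coolant loop | warning light) = 0.118069/0.202285 ≈ 0.5837.

P(overheating coolant loop | warning light) ≈ 0.5837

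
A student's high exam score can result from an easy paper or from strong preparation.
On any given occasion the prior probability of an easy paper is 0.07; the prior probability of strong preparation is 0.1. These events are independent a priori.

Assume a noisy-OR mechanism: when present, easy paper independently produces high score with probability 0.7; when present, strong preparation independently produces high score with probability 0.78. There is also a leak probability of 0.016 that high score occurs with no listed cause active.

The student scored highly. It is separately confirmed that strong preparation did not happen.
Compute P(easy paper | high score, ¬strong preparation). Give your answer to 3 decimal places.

P(easy paper | high score, ¬strong preparation) ≈ 0.768

Under noisy-OR, P(high score | causes) = 1 − (1−0.016)·∏(1−qᵢ) over the active causes.
P(high score | ¬strong preparation) = 0.016*0.93 + 0.7048*0.07 = 0.014880 + 0.049336 = 0.064216
Restricting to configurations with easy paper present: 0.7048*0.07 = 0.049336.
Hence the posterior is 0.049336/0.064216 ≈ 0.768.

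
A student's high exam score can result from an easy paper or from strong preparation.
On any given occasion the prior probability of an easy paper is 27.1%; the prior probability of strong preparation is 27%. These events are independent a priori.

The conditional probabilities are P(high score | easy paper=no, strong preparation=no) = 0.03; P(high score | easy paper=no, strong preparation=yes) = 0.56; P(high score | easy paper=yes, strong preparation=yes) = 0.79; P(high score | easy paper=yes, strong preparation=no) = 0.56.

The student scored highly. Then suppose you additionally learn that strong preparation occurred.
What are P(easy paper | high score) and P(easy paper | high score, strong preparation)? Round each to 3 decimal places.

Enumerate the 4 (easy paper, strong preparation) configurations and weight by the priors:
  P(high score) = 0.03*0.729*0.73 + 0.56*0.729*0.27 + 0.56*0.271*0.73 + 0.79*0.271*0.27
        = 0.015965 + 0.110225 + 0.110785 + 0.057804 = 0.294779
Keeping only the easy paper-present terms gives 0.168589, so
  P(easy paper | high score) = 0.168589 / 0.294779 ≈ 0.572

Now condition on the additional information:
For the numerator, keep only easy paper=true terms: 0.79×0.271 = 0.214090
The normalizing constant is 0.56×0.729 + 0.79×0.271 = 0.622330
Posterior = 0.214090 / 0.622330 ≈ 0.344

P(easy paper | high score) ≈ 0.572; P(easy paper | high score, strong preparation) ≈ 0.344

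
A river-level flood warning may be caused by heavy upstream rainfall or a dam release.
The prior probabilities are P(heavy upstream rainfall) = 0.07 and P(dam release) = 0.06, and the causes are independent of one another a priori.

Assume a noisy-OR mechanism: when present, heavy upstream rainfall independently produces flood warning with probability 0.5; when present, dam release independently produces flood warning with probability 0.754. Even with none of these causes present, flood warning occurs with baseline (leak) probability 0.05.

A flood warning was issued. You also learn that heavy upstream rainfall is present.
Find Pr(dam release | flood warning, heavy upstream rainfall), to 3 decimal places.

Under noisy-OR, P(flood warning | causes) = 1 − (1−0.05)·∏(1−qᵢ) over the active causes.
P(flood warning | heavy upstream rainfall) = 0.525*0.94 + 0.88315*0.06 = 0.493500 + 0.052989 = 0.546489
Restricting to configurations with dam release present: 0.88315*0.06 = 0.052989.
Hence the posterior is 0.052989/0.546489 ≈ 0.097.

Pr(dam release | flood warning, heavy upstream rainfall) ≈ 0.097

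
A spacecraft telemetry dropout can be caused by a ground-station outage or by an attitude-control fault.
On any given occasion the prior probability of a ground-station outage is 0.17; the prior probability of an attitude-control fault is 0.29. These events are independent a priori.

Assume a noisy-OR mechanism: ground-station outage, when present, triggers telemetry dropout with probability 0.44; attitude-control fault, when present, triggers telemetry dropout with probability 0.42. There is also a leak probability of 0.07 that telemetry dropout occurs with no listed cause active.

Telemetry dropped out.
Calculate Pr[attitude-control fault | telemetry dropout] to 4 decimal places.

Pr[attitude-control fault | telemetry dropout] ≈ 0.5945

Under noisy-OR, P(telemetry dropout | causes) = 1 − (1−0.07)·∏(1−qᵢ) over the active causes.
For the numerator, keep only attitude-control fault=true terms: 0.110866 + 0.034408 = 0.145274
Normalizer over all consistent configurations: 0.07×0.83×0.71 + 0.4606×0.83×0.29 + 0.4792×0.17×0.71 + 0.697936×0.17×0.29 = 0.244364
Posterior = 0.145274 / 0.244364 ≈ 0.5945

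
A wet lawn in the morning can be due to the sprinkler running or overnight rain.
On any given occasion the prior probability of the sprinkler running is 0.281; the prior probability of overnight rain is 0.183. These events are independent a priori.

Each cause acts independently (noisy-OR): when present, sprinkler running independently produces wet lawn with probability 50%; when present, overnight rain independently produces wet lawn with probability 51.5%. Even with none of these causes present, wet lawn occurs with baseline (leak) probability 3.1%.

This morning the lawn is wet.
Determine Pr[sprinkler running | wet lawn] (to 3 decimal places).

Pr[sprinkler running | wet lawn] ≈ 0.642

Under noisy-OR, P(wet lawn | causes) = 1 − (1−0.031)·∏(1−qᵢ) over the active causes.
P(wet lawn) = 0.031×0.719×0.817 + 0.530035×0.719×0.183 + 0.5155×0.281×0.817 + 0.765018×0.281×0.183 = 0.018210 + 0.069740 + 0.118347 + 0.039340 = 0.245637
The sprinkler running-present share is 0.118347 + 0.039340 = 0.157687.
P(sprinkler running | wet lawn) = 0.157687 / 0.245637 ≈ 0.642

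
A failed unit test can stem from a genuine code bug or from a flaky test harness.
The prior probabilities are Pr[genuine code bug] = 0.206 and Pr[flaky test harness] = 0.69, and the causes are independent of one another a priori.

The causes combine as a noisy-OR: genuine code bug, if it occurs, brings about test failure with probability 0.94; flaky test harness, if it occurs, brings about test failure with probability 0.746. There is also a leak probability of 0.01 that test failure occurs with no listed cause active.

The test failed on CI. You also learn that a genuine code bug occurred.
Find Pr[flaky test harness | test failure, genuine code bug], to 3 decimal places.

Under noisy-OR, P(test failure | causes) = 1 − (1−0.01)·∏(1−qᵢ) over the active causes.
Weight on flaky test harness=true, given the evidence: 0.984912·0.69 = 0.679589
Normalizer over all consistent configurations: 0.9406·0.31 + 0.984912·0.69 = 0.971175
P(flaky test harness | test failure, genuine code bug) = 0.679589/0.971175 ≈ 0.700

Pr[flaky test harness | test failure, genuine code bug] ≈ 0.700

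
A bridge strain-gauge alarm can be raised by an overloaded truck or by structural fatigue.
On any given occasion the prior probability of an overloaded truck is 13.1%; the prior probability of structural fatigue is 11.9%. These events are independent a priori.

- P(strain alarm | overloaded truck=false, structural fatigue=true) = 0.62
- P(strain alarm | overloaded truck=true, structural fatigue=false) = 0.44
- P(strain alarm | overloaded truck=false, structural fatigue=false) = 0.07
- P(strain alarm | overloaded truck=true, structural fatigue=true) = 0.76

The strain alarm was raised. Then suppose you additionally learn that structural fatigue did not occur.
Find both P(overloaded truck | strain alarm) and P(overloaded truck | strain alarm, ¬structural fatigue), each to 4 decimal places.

P(overloaded truck | strain alarm) ≈ 0.3473; P(overloaded truck | strain alarm, ¬structural fatigue) ≈ 0.4865

Sum P(strain alarm|·) weighted by the priors over the 4 (overloaded truck, structural fatigue) configurations:
  P(strain alarm) = 0.07×0.869×0.881 + 0.62×0.869×0.119 + 0.44×0.131×0.881 + 0.76×0.131×0.119
        = 0.053591 + 0.064115 + 0.050781 + 0.011848 = 0.180335
Configurations with overloaded truck contribute 0.062629, so
  P(overloaded truck | strain alarm) = 0.062629 / 0.180335 ≈ 0.3473

Now condition on the additional information:
P(strain alarm | ¬structural fatigue) = 0.07*0.869 + 0.44*0.131 = 0.060830 + 0.057640 = 0.118470
Restricting to configurations with overloaded truck present: 0.44*0.131 = 0.057640.
So P(overloaded truck | strain alarm, ¬structural fatigue) = 0.057640/0.118470 ≈ 0.4865.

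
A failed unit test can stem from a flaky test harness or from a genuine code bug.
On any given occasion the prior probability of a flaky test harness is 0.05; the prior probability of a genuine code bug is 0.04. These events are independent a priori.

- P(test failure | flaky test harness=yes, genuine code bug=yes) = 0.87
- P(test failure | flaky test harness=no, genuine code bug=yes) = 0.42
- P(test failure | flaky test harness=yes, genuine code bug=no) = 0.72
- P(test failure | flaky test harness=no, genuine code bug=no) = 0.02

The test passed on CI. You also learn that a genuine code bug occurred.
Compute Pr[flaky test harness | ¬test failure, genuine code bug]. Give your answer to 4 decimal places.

P(¬test failure | genuine code bug) = 0.58*0.95 + 0.13*0.05 = 0.551000 + 0.006500 = 0.557500
Of this, 0.006500 comes from 0.13*0.05 (the flaky test harness=true cases).
So P(flaky test harness | ¬test failure, genuine code bug) = 0.006500/0.557500 ≈ 0.0117.

Pr[flaky test harness | ¬test failure, genuine code bug] ≈ 0.0117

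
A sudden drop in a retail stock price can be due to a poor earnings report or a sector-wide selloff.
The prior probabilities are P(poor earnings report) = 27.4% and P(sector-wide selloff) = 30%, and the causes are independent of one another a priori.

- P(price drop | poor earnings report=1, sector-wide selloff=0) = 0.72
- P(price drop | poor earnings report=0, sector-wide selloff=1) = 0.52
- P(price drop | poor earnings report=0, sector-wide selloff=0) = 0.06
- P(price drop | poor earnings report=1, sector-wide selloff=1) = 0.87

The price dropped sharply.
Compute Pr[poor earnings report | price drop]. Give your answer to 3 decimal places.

Pr[poor earnings report | price drop] ≈ 0.593

By total probability over the 4 (poor earnings report, sector-wide selloff) configurations:
  P(price drop) = 0.06×0.726×0.7 + 0.52×0.726×0.3 + 0.72×0.274×0.7 + 0.87×0.274×0.3
        = 0.030492 + 0.113256 + 0.138096 + 0.071514 = 0.353358
Configurations with poor earnings report contribute 0.209610, so
  P(poor earnings report | price drop) = 0.209610 / 0.353358 ≈ 0.593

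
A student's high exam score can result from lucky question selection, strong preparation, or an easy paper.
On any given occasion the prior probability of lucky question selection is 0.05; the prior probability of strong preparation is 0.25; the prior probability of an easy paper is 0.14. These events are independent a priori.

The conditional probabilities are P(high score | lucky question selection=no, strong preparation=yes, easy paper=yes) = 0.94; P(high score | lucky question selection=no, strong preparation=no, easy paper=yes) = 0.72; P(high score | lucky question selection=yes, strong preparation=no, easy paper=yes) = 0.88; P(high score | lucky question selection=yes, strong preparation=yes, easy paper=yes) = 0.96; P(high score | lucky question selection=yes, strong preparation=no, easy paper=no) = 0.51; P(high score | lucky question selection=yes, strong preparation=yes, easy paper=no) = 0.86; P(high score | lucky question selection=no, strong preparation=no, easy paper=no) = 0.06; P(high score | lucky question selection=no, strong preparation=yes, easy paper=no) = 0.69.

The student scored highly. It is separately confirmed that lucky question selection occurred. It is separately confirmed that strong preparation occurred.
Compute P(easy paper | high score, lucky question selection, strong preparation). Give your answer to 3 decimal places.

P(high score | lucky question selection, strong preparation) = 0.86×0.86 + 0.96×0.14 = 0.739600 + 0.134400 = 0.874000
Of this, 0.134400 comes from 0.96×0.14 (the easy paper=true cases).
Hence the posterior is 0.134400/0.874000 ≈ 0.154.

P(easy paper | high score, lucky question selection, strong preparation) ≈ 0.154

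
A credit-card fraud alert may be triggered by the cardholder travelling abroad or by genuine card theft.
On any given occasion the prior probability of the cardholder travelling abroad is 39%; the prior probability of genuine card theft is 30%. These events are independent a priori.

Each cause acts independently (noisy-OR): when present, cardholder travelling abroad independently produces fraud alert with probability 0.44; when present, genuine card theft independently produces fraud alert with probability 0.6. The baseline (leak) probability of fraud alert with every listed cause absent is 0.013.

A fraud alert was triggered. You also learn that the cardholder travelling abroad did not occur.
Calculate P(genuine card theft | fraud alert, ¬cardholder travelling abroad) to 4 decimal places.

Under noisy-OR, P(fraud alert | causes) = 1 − (1−0.013)·∏(1−qᵢ) over the active causes.
Weight on genuine card theft=true, given the evidence: 0.6052×0.3 = 0.181560
Denominator P(fraud alert | ¬cardholder travelling abroad): 0.013×0.7 + 0.6052×0.3 = 0.190660
P(genuine card theft | fraud alert, ¬cardholder travelling abroad) = 0.181560/0.190660 ≈ 0.9523

P(genuine card theft | fraud alert, ¬cardholder travelling abroad) ≈ 0.9523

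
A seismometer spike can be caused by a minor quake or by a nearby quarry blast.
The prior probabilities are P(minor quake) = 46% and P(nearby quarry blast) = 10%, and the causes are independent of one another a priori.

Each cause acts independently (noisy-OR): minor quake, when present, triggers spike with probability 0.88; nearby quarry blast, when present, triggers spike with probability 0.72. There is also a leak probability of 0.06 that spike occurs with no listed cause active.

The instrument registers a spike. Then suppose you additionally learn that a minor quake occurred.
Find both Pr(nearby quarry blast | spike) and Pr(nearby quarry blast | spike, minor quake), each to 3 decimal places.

Pr(nearby quarry blast | spike) ≈ 0.175; Pr(nearby quarry blast | spike, minor quake) ≈ 0.108

Under noisy-OR, P(spike | causes) = 1 − (1−0.06)·∏(1−qᵢ) over the active causes.
By total probability over the 4 (minor quake, nearby quarry blast) configurations:
  P(spike) = 0.06*0.54*0.9 + 0.7368*0.54*0.1 + 0.8872*0.46*0.9 + 0.968416*0.46*0.1
        = 0.029160 + 0.039787 + 0.367301 + 0.044547 = 0.480795
Configurations with nearby quarry blast contribute 0.084334, so
  P(nearby quarry blast | spike) = 0.084334 / 0.480795 ≈ 0.175

Now also conditioning on minor quake=true:
Enumerate both values of nearby quarry blast and weight by the priors:
  P(spike | minor quake) = 0.8872·0.9 + 0.968416·0.1
        = 0.798480 + 0.096842 = 0.895322
The terms with nearby quarry blast present sum to 0.096842, so
  P(nearby quarry blast | spike, minor quake) = 0.096842 / 0.895322 ≈ 0.108
Conditioning on minor quake lowers the posterior on nearby quarry blast: the classic explaining-away effect in a common-effect structure.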